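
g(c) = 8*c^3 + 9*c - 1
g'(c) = 24*c^2 + 9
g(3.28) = 310.82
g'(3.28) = 267.20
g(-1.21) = -26.06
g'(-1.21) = 44.14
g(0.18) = 0.67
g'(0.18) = 9.78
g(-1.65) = -51.79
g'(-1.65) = 74.34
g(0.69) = 7.84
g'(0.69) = 20.43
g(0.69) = 7.84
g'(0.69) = 20.43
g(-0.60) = -8.13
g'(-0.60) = 17.64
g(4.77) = 910.18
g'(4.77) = 555.07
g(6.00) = 1781.00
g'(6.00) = 873.00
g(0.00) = -1.00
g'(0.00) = 9.00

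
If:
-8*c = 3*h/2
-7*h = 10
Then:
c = 15/56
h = -10/7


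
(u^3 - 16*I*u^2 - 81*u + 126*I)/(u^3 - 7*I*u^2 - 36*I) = (u - 7*I)/(u + 2*I)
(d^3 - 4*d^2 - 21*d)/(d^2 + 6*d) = (d^2 - 4*d - 21)/(d + 6)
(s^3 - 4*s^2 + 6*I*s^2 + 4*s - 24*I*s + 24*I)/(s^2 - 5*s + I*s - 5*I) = (s^3 + s^2*(-4 + 6*I) + s*(4 - 24*I) + 24*I)/(s^2 + s*(-5 + I) - 5*I)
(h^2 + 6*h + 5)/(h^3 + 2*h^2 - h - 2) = (h + 5)/(h^2 + h - 2)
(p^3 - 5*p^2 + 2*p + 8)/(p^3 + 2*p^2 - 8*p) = (p^2 - 3*p - 4)/(p*(p + 4))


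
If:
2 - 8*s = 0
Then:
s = 1/4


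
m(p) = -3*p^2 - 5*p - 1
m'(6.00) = -41.00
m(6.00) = -139.00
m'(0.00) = -5.00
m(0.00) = -1.00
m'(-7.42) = 39.52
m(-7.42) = -129.07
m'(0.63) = -8.78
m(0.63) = -5.34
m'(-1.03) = 1.18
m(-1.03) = 0.97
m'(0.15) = -5.90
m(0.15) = -1.82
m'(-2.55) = 10.30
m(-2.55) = -7.76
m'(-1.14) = 1.84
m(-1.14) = 0.80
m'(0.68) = -9.08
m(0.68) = -5.79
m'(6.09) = -41.54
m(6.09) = -142.71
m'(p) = -6*p - 5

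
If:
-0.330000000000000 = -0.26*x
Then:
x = 1.27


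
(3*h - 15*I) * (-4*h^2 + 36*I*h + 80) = -12*h^3 + 168*I*h^2 + 780*h - 1200*I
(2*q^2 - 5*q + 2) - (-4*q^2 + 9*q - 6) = 6*q^2 - 14*q + 8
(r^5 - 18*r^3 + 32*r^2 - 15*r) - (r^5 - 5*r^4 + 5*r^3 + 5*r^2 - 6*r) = 5*r^4 - 23*r^3 + 27*r^2 - 9*r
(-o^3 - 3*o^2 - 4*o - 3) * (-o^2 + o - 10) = o^5 + 2*o^4 + 11*o^3 + 29*o^2 + 37*o + 30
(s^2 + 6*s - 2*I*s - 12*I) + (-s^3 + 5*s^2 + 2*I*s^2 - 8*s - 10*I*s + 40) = -s^3 + 6*s^2 + 2*I*s^2 - 2*s - 12*I*s + 40 - 12*I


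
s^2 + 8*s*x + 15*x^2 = (s + 3*x)*(s + 5*x)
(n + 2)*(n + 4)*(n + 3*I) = n^3 + 6*n^2 + 3*I*n^2 + 8*n + 18*I*n + 24*I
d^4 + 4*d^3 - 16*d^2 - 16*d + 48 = (d - 2)^2*(d + 2)*(d + 6)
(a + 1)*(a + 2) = a^2 + 3*a + 2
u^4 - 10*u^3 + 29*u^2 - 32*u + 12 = (u - 6)*(u - 2)*(u - 1)^2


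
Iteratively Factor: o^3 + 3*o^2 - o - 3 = (o - 1)*(o^2 + 4*o + 3) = (o - 1)*(o + 1)*(o + 3)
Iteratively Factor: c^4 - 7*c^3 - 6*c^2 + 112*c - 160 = (c + 4)*(c^3 - 11*c^2 + 38*c - 40) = (c - 2)*(c + 4)*(c^2 - 9*c + 20) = (c - 5)*(c - 2)*(c + 4)*(c - 4)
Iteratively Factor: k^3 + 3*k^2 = (k)*(k^2 + 3*k) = k*(k + 3)*(k)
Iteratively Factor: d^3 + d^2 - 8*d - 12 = (d + 2)*(d^2 - d - 6) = (d - 3)*(d + 2)*(d + 2)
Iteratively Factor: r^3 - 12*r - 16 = (r + 2)*(r^2 - 2*r - 8) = (r + 2)^2*(r - 4)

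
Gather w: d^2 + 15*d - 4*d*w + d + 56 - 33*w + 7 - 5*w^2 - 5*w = d^2 + 16*d - 5*w^2 + w*(-4*d - 38) + 63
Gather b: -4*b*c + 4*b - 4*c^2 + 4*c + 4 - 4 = b*(4 - 4*c) - 4*c^2 + 4*c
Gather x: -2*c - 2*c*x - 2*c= -2*c*x - 4*c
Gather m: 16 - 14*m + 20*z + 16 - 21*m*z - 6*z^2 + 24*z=m*(-21*z - 14) - 6*z^2 + 44*z + 32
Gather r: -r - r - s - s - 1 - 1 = -2*r - 2*s - 2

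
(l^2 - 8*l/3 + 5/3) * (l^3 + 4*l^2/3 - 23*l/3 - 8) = l^5 - 4*l^4/3 - 86*l^3/9 + 44*l^2/3 + 77*l/9 - 40/3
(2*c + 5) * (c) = 2*c^2 + 5*c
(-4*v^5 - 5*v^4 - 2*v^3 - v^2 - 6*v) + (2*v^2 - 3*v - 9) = -4*v^5 - 5*v^4 - 2*v^3 + v^2 - 9*v - 9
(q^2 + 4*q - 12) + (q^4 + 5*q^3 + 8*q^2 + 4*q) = q^4 + 5*q^3 + 9*q^2 + 8*q - 12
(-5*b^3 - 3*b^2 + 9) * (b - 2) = -5*b^4 + 7*b^3 + 6*b^2 + 9*b - 18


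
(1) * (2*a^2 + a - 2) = 2*a^2 + a - 2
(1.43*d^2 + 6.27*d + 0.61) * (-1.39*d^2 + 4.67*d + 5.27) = -1.9877*d^4 - 2.0372*d^3 + 35.9691*d^2 + 35.8916*d + 3.2147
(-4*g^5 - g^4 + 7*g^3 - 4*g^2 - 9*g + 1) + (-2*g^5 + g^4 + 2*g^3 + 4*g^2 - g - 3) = -6*g^5 + 9*g^3 - 10*g - 2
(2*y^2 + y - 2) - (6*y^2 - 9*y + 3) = -4*y^2 + 10*y - 5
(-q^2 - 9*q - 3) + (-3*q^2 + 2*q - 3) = -4*q^2 - 7*q - 6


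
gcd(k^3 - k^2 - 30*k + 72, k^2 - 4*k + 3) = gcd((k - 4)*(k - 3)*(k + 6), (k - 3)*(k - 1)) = k - 3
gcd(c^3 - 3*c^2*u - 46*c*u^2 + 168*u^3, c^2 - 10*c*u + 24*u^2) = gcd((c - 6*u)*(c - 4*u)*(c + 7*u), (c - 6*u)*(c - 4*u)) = c^2 - 10*c*u + 24*u^2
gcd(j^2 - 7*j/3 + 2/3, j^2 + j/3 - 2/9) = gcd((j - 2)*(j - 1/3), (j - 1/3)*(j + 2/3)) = j - 1/3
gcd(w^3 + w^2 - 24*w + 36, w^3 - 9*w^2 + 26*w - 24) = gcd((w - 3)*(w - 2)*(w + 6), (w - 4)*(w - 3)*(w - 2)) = w^2 - 5*w + 6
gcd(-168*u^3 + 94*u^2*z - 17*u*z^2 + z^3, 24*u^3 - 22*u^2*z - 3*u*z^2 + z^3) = -6*u + z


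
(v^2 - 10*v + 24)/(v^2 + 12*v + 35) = (v^2 - 10*v + 24)/(v^2 + 12*v + 35)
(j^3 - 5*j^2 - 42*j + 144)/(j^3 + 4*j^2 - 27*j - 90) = (j^2 - 11*j + 24)/(j^2 - 2*j - 15)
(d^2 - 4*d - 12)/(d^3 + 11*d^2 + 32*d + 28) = (d - 6)/(d^2 + 9*d + 14)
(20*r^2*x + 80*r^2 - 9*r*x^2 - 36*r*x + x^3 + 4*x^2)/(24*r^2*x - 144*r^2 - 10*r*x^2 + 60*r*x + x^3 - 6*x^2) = (-5*r*x - 20*r + x^2 + 4*x)/(-6*r*x + 36*r + x^2 - 6*x)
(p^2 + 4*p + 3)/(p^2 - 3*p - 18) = (p + 1)/(p - 6)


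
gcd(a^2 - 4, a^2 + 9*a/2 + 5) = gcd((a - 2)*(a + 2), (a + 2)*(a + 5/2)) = a + 2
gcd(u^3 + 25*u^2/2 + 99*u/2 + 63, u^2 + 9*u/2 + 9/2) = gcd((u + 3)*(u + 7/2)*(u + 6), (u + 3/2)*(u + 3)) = u + 3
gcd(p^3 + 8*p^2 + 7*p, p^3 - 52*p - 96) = 1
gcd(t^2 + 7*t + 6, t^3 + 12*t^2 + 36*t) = t + 6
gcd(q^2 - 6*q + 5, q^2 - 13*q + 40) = q - 5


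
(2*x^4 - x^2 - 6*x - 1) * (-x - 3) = -2*x^5 - 6*x^4 + x^3 + 9*x^2 + 19*x + 3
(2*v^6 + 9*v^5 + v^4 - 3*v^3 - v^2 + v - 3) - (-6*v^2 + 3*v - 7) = 2*v^6 + 9*v^5 + v^4 - 3*v^3 + 5*v^2 - 2*v + 4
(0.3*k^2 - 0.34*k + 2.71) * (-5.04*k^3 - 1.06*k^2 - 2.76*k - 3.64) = -1.512*k^5 + 1.3956*k^4 - 14.126*k^3 - 3.0262*k^2 - 6.242*k - 9.8644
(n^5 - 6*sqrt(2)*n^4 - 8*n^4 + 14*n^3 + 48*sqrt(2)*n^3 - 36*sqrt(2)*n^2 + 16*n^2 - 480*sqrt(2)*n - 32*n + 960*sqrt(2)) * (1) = n^5 - 6*sqrt(2)*n^4 - 8*n^4 + 14*n^3 + 48*sqrt(2)*n^3 - 36*sqrt(2)*n^2 + 16*n^2 - 480*sqrt(2)*n - 32*n + 960*sqrt(2)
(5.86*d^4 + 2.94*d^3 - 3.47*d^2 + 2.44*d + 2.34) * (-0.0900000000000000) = -0.5274*d^4 - 0.2646*d^3 + 0.3123*d^2 - 0.2196*d - 0.2106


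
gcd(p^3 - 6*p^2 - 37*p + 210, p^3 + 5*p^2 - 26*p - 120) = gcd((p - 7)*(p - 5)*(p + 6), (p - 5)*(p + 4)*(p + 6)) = p^2 + p - 30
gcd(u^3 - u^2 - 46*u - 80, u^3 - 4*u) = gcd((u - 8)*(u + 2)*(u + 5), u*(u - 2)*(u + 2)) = u + 2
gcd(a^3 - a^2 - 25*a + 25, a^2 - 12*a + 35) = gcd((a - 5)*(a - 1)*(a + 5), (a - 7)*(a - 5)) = a - 5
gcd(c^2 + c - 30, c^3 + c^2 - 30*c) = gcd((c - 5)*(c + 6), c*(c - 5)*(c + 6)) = c^2 + c - 30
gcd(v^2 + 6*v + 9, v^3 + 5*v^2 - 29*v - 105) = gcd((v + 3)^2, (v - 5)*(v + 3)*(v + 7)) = v + 3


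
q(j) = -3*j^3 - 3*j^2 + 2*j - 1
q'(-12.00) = -1222.00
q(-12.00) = 4727.00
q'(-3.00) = -61.00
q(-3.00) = 47.00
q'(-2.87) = -54.91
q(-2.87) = 39.47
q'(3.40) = -122.44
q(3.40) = -146.79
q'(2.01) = -46.42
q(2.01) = -33.46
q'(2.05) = -48.12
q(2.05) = -35.35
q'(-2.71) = -47.84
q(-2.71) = 31.26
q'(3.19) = -108.72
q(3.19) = -122.53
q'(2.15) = -52.50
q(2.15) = -40.38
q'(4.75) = -229.56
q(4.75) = -380.70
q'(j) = -9*j^2 - 6*j + 2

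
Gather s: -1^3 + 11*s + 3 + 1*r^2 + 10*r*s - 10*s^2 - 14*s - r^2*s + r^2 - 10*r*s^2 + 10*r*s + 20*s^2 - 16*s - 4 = 2*r^2 + s^2*(10 - 10*r) + s*(-r^2 + 20*r - 19) - 2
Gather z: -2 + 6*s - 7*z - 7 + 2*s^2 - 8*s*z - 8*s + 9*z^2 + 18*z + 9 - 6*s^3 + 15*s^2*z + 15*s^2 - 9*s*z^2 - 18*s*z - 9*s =-6*s^3 + 17*s^2 - 11*s + z^2*(9 - 9*s) + z*(15*s^2 - 26*s + 11)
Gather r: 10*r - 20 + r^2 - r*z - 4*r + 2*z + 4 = r^2 + r*(6 - z) + 2*z - 16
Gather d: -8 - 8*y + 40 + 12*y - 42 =4*y - 10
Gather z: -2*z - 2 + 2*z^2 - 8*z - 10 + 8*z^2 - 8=10*z^2 - 10*z - 20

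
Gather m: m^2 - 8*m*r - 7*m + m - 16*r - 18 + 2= m^2 + m*(-8*r - 6) - 16*r - 16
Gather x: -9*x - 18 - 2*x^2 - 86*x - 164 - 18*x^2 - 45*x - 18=-20*x^2 - 140*x - 200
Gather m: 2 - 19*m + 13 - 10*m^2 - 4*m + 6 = -10*m^2 - 23*m + 21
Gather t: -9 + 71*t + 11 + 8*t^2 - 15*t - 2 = 8*t^2 + 56*t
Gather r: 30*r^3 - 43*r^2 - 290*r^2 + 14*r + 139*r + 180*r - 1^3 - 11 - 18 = 30*r^3 - 333*r^2 + 333*r - 30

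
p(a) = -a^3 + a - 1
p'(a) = 1 - 3*a^2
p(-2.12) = 6.41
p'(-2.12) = -12.48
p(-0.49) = -1.37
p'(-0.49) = 0.28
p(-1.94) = 4.36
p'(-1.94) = -10.29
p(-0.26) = -1.24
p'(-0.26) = 0.80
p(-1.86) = 3.57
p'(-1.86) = -9.38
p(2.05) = -7.57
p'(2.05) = -11.61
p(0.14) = -0.86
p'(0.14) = 0.94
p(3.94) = -58.22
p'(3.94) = -45.57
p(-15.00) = 3359.00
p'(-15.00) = -674.00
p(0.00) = -1.00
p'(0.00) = 1.00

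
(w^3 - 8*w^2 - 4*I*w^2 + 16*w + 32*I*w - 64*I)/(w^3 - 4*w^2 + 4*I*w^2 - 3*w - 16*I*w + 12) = (w^2 - 4*w*(1 + I) + 16*I)/(w^2 + 4*I*w - 3)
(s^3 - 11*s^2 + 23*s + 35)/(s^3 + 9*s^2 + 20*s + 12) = (s^2 - 12*s + 35)/(s^2 + 8*s + 12)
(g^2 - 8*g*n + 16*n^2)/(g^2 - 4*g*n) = (g - 4*n)/g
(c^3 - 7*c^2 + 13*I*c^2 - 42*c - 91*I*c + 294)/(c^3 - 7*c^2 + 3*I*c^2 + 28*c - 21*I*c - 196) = (c + 6*I)/(c - 4*I)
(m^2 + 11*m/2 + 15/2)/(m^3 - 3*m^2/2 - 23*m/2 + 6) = (2*m + 5)/(2*m^2 - 9*m + 4)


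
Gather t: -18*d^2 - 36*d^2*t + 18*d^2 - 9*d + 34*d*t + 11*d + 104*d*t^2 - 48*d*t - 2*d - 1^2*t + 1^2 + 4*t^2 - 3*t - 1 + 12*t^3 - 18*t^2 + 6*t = 12*t^3 + t^2*(104*d - 14) + t*(-36*d^2 - 14*d + 2)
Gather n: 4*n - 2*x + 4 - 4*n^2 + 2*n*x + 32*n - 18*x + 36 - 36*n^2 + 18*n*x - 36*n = -40*n^2 + 20*n*x - 20*x + 40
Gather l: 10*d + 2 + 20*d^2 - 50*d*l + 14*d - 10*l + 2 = 20*d^2 + 24*d + l*(-50*d - 10) + 4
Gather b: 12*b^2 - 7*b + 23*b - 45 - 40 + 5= 12*b^2 + 16*b - 80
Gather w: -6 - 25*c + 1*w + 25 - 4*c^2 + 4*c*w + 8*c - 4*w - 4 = -4*c^2 - 17*c + w*(4*c - 3) + 15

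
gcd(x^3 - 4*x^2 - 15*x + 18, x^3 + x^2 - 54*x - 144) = x + 3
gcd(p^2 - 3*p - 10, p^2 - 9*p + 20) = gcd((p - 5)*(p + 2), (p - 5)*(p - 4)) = p - 5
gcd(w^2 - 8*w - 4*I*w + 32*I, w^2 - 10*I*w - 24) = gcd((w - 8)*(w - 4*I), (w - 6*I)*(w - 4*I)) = w - 4*I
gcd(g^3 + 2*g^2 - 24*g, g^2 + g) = g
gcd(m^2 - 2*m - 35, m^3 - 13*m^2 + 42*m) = m - 7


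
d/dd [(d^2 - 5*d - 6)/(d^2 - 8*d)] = 3*(-d^2 + 4*d - 16)/(d^2*(d^2 - 16*d + 64))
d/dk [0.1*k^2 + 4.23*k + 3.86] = 0.2*k + 4.23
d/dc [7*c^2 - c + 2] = 14*c - 1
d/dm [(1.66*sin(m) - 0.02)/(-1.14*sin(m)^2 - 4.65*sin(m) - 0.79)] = (1.8924*sin(m)^2 - 0.0456000000000003*sin(m) - 1.4044)*cos(m)/(1.2996*sin(m)^4 + 10.602*sin(m)^3 + 23.4237*sin(m)^2 + 7.347*sin(m) + 0.6241)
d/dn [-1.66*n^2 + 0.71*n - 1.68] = 0.71 - 3.32*n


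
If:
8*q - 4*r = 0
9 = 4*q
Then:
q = 9/4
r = 9/2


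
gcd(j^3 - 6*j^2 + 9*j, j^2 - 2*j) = j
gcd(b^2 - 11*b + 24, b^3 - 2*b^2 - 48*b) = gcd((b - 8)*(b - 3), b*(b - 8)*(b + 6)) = b - 8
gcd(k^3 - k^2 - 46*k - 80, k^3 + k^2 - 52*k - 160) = k^2 - 3*k - 40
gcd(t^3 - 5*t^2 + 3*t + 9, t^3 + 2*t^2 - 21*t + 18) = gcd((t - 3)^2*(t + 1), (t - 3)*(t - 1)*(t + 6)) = t - 3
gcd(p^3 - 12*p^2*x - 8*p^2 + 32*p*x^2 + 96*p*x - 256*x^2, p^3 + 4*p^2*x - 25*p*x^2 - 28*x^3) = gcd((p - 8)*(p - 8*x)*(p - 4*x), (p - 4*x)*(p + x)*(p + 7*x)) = -p + 4*x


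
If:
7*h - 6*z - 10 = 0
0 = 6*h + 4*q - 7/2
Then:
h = 6*z/7 + 10/7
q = -9*z/7 - 71/56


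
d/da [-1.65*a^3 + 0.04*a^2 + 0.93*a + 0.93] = -4.95*a^2 + 0.08*a + 0.93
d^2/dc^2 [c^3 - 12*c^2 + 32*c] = 6*c - 24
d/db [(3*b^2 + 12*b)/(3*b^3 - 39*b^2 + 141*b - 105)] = (-b^4 - 8*b^3 + 99*b^2 - 70*b - 140)/(b^6 - 26*b^5 + 263*b^4 - 1292*b^3 + 3119*b^2 - 3290*b + 1225)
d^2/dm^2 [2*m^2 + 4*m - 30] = 4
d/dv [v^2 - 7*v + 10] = 2*v - 7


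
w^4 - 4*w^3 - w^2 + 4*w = w*(w - 4)*(w - 1)*(w + 1)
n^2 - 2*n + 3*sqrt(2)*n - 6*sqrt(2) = (n - 2)*(n + 3*sqrt(2))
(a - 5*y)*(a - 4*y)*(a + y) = a^3 - 8*a^2*y + 11*a*y^2 + 20*y^3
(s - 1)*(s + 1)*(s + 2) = s^3 + 2*s^2 - s - 2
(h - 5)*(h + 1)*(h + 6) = h^3 + 2*h^2 - 29*h - 30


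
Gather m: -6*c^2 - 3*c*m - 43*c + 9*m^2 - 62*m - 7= -6*c^2 - 43*c + 9*m^2 + m*(-3*c - 62) - 7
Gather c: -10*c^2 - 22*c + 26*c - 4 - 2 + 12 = -10*c^2 + 4*c + 6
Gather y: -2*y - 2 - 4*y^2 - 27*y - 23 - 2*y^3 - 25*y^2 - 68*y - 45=-2*y^3 - 29*y^2 - 97*y - 70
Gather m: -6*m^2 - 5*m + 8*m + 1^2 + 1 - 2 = -6*m^2 + 3*m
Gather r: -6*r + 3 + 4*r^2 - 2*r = 4*r^2 - 8*r + 3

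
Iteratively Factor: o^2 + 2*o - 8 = (o + 4)*(o - 2)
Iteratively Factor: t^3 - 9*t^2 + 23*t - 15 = (t - 1)*(t^2 - 8*t + 15) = (t - 3)*(t - 1)*(t - 5)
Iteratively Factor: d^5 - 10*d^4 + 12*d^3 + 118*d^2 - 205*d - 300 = (d - 5)*(d^4 - 5*d^3 - 13*d^2 + 53*d + 60) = (d - 5)*(d - 4)*(d^3 - d^2 - 17*d - 15) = (d - 5)*(d - 4)*(d + 3)*(d^2 - 4*d - 5) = (d - 5)*(d - 4)*(d + 1)*(d + 3)*(d - 5)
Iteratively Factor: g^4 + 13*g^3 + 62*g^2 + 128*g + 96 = (g + 4)*(g^3 + 9*g^2 + 26*g + 24) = (g + 2)*(g + 4)*(g^2 + 7*g + 12) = (g + 2)*(g + 3)*(g + 4)*(g + 4)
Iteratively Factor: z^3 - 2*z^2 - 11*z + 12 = (z - 1)*(z^2 - z - 12) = (z - 1)*(z + 3)*(z - 4)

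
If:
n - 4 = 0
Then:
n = 4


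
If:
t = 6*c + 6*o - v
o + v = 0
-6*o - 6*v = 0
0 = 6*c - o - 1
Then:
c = 1/6 - v/6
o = -v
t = 1 - 8*v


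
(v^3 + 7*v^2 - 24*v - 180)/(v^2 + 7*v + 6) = (v^2 + v - 30)/(v + 1)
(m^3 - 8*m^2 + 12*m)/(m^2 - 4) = m*(m - 6)/(m + 2)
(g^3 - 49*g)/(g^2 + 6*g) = (g^2 - 49)/(g + 6)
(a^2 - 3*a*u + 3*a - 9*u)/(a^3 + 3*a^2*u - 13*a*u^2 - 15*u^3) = (a + 3)/(a^2 + 6*a*u + 5*u^2)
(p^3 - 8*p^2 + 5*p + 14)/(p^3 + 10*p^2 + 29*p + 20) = (p^2 - 9*p + 14)/(p^2 + 9*p + 20)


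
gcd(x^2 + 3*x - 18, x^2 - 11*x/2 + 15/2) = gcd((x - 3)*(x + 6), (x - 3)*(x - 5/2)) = x - 3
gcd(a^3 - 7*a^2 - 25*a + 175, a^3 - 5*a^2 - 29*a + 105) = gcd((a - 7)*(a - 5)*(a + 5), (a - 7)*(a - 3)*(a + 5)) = a^2 - 2*a - 35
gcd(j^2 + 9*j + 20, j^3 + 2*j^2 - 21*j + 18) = 1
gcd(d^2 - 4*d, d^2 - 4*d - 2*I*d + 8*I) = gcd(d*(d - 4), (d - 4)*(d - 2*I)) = d - 4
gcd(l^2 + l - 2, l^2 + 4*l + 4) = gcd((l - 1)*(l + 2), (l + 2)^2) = l + 2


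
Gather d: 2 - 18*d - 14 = -18*d - 12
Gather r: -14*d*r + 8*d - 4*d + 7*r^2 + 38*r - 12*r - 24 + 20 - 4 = 4*d + 7*r^2 + r*(26 - 14*d) - 8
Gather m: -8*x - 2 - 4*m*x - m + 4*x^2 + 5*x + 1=m*(-4*x - 1) + 4*x^2 - 3*x - 1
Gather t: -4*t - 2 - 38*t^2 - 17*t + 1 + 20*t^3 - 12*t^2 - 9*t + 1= 20*t^3 - 50*t^2 - 30*t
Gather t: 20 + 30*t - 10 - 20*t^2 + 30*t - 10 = -20*t^2 + 60*t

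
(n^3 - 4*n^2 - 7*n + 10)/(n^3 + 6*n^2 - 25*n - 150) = (n^2 + n - 2)/(n^2 + 11*n + 30)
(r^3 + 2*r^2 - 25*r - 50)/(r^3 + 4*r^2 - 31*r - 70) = (r + 5)/(r + 7)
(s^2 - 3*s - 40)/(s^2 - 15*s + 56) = (s + 5)/(s - 7)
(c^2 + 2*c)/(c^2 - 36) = c*(c + 2)/(c^2 - 36)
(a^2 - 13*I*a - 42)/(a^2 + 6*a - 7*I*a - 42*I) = (a - 6*I)/(a + 6)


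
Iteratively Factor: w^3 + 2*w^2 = (w)*(w^2 + 2*w) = w^2*(w + 2)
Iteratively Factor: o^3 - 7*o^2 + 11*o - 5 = (o - 1)*(o^2 - 6*o + 5) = (o - 5)*(o - 1)*(o - 1)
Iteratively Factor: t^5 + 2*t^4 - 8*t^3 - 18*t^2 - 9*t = (t)*(t^4 + 2*t^3 - 8*t^2 - 18*t - 9) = t*(t + 1)*(t^3 + t^2 - 9*t - 9) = t*(t - 3)*(t + 1)*(t^2 + 4*t + 3) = t*(t - 3)*(t + 1)*(t + 3)*(t + 1)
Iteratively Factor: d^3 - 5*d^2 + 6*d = (d - 3)*(d^2 - 2*d) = (d - 3)*(d - 2)*(d)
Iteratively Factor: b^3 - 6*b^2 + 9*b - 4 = (b - 1)*(b^2 - 5*b + 4) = (b - 4)*(b - 1)*(b - 1)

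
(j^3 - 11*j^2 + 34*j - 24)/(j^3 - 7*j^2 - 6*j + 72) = (j - 1)/(j + 3)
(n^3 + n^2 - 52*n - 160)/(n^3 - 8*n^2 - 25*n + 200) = (n + 4)/(n - 5)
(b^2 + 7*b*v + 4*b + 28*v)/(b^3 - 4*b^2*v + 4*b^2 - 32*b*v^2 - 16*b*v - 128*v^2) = (-b - 7*v)/(-b^2 + 4*b*v + 32*v^2)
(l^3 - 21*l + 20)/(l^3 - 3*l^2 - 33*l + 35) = (l - 4)/(l - 7)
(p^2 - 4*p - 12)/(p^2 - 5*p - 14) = (p - 6)/(p - 7)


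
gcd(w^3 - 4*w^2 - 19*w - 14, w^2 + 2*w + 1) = w + 1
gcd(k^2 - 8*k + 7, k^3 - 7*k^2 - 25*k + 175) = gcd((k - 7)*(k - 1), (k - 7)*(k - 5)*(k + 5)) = k - 7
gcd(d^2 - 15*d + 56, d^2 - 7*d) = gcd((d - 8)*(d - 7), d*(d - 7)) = d - 7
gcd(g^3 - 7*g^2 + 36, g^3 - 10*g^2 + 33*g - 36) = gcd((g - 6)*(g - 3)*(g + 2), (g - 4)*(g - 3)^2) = g - 3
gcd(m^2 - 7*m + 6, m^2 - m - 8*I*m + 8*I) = m - 1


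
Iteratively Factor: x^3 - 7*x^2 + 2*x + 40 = (x - 4)*(x^2 - 3*x - 10) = (x - 5)*(x - 4)*(x + 2)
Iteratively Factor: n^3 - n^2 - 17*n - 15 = (n + 1)*(n^2 - 2*n - 15) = (n - 5)*(n + 1)*(n + 3)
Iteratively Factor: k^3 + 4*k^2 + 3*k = (k + 3)*(k^2 + k) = (k + 1)*(k + 3)*(k)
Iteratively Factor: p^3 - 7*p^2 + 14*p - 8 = (p - 1)*(p^2 - 6*p + 8) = (p - 2)*(p - 1)*(p - 4)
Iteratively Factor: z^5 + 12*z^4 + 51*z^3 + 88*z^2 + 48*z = (z)*(z^4 + 12*z^3 + 51*z^2 + 88*z + 48) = z*(z + 4)*(z^3 + 8*z^2 + 19*z + 12) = z*(z + 4)^2*(z^2 + 4*z + 3) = z*(z + 3)*(z + 4)^2*(z + 1)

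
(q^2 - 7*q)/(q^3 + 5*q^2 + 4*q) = (q - 7)/(q^2 + 5*q + 4)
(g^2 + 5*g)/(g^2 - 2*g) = (g + 5)/(g - 2)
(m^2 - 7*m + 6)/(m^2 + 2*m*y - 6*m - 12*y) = (m - 1)/(m + 2*y)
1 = 1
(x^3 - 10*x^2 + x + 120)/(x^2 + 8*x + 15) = (x^2 - 13*x + 40)/(x + 5)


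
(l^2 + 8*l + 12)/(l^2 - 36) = (l + 2)/(l - 6)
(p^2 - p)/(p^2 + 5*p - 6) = p/(p + 6)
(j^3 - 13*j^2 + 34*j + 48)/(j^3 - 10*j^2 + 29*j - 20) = (j^3 - 13*j^2 + 34*j + 48)/(j^3 - 10*j^2 + 29*j - 20)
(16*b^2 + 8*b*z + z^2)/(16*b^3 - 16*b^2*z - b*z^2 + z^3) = (4*b + z)/(4*b^2 - 5*b*z + z^2)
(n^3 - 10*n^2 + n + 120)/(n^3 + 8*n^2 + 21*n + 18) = (n^2 - 13*n + 40)/(n^2 + 5*n + 6)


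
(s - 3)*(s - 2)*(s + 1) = s^3 - 4*s^2 + s + 6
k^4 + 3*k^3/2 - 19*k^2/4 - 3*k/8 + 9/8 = (k - 3/2)*(k - 1/2)*(k + 1/2)*(k + 3)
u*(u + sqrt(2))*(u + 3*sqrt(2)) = u^3 + 4*sqrt(2)*u^2 + 6*u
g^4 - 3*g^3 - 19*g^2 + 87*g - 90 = (g - 3)^2*(g - 2)*(g + 5)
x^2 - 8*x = x*(x - 8)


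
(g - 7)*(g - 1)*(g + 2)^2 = g^4 - 4*g^3 - 21*g^2 - 4*g + 28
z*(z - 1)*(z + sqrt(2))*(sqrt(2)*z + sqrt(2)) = sqrt(2)*z^4 + 2*z^3 - sqrt(2)*z^2 - 2*z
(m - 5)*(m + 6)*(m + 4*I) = m^3 + m^2 + 4*I*m^2 - 30*m + 4*I*m - 120*I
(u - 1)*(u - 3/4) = u^2 - 7*u/4 + 3/4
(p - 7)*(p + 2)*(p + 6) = p^3 + p^2 - 44*p - 84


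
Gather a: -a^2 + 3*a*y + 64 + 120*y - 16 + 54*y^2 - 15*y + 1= -a^2 + 3*a*y + 54*y^2 + 105*y + 49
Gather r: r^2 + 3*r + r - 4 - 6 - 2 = r^2 + 4*r - 12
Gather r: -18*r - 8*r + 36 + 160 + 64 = 260 - 26*r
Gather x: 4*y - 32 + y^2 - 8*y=y^2 - 4*y - 32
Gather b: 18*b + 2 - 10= 18*b - 8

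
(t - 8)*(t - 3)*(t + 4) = t^3 - 7*t^2 - 20*t + 96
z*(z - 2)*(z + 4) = z^3 + 2*z^2 - 8*z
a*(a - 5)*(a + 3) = a^3 - 2*a^2 - 15*a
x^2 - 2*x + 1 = (x - 1)^2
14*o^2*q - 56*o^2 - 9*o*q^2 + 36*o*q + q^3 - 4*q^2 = (-7*o + q)*(-2*o + q)*(q - 4)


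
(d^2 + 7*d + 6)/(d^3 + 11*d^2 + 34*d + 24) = 1/(d + 4)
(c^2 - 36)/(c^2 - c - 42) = (c - 6)/(c - 7)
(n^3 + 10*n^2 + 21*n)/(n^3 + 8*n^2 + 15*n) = (n + 7)/(n + 5)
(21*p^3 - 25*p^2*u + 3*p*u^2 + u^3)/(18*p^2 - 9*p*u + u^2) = (7*p^2 - 6*p*u - u^2)/(6*p - u)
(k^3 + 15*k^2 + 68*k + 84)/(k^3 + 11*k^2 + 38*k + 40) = (k^2 + 13*k + 42)/(k^2 + 9*k + 20)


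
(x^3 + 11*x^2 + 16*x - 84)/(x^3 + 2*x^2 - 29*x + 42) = (x + 6)/(x - 3)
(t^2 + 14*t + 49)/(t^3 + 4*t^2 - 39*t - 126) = (t + 7)/(t^2 - 3*t - 18)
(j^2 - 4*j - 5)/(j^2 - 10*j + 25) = (j + 1)/(j - 5)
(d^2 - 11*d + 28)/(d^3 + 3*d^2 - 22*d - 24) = (d - 7)/(d^2 + 7*d + 6)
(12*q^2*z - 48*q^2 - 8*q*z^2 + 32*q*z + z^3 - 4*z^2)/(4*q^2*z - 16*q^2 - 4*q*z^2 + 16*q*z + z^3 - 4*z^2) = (-6*q + z)/(-2*q + z)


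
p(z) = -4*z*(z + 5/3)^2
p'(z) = -4*z*(2*z + 10/3) - 4*(z + 5/3)^2 = -12*z^2 - 80*z/3 - 100/9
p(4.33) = -622.83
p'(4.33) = -351.56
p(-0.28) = 2.15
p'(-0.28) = -4.59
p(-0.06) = 0.62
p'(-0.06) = -9.55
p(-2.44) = 5.84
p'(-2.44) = -17.49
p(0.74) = -17.14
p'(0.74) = -37.42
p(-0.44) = 2.65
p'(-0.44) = -1.70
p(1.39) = -51.95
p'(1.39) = -71.36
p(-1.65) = 0.00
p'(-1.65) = 0.22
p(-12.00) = 5125.33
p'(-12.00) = -1419.11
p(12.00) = -8965.33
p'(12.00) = -2059.11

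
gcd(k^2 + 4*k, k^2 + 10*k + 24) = k + 4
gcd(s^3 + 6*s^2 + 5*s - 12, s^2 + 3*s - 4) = s^2 + 3*s - 4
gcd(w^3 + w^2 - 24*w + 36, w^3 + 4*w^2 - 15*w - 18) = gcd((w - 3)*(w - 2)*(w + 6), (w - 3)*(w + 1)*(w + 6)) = w^2 + 3*w - 18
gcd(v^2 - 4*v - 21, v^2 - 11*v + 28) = v - 7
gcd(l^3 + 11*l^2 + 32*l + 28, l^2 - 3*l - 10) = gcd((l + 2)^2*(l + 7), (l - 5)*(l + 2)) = l + 2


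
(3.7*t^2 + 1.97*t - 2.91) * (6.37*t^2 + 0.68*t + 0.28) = 23.569*t^4 + 15.0649*t^3 - 16.1611*t^2 - 1.4272*t - 0.8148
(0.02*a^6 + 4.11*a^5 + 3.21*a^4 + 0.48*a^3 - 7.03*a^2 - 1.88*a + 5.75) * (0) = 0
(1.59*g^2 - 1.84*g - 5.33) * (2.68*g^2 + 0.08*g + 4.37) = 4.2612*g^4 - 4.804*g^3 - 7.4833*g^2 - 8.4672*g - 23.2921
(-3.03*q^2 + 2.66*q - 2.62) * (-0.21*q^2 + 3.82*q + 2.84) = 0.6363*q^4 - 12.1332*q^3 + 2.1062*q^2 - 2.454*q - 7.4408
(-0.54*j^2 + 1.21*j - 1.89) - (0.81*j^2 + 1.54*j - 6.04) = -1.35*j^2 - 0.33*j + 4.15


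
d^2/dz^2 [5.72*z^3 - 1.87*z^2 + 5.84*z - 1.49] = 34.32*z - 3.74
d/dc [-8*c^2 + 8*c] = 8 - 16*c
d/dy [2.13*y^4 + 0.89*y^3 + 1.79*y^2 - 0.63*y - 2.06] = 8.52*y^3 + 2.67*y^2 + 3.58*y - 0.63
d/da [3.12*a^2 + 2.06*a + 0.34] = 6.24*a + 2.06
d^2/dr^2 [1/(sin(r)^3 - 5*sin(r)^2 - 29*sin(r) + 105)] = (-9*sin(r)^6 + 55*sin(r)^5 - 30*sin(r)^4 + 430*sin(r)^3 - 2965*sin(r)^2 - 2805*sin(r) + 2732)/(sin(r)^3 - 5*sin(r)^2 - 29*sin(r) + 105)^3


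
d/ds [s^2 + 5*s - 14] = 2*s + 5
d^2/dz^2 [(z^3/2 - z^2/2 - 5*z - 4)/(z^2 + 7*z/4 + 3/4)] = -380/(64*z^3 + 144*z^2 + 108*z + 27)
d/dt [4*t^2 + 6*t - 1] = 8*t + 6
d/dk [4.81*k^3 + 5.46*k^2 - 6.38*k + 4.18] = 14.43*k^2 + 10.92*k - 6.38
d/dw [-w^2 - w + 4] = -2*w - 1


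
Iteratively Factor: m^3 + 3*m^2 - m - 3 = (m + 3)*(m^2 - 1) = (m + 1)*(m + 3)*(m - 1)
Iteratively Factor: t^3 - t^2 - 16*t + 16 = (t + 4)*(t^2 - 5*t + 4) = (t - 1)*(t + 4)*(t - 4)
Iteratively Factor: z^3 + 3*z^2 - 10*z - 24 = (z + 2)*(z^2 + z - 12) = (z - 3)*(z + 2)*(z + 4)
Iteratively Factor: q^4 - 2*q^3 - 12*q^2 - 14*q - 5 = (q + 1)*(q^3 - 3*q^2 - 9*q - 5) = (q + 1)^2*(q^2 - 4*q - 5) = (q - 5)*(q + 1)^2*(q + 1)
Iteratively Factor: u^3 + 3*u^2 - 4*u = (u + 4)*(u^2 - u) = u*(u + 4)*(u - 1)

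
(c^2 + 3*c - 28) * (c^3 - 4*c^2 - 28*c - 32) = c^5 - c^4 - 68*c^3 - 4*c^2 + 688*c + 896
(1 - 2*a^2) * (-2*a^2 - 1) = 4*a^4 - 1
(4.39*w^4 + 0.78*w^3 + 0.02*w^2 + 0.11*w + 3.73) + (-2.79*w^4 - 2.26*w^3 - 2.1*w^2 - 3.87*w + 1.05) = 1.6*w^4 - 1.48*w^3 - 2.08*w^2 - 3.76*w + 4.78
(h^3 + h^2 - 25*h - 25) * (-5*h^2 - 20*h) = -5*h^5 - 25*h^4 + 105*h^3 + 625*h^2 + 500*h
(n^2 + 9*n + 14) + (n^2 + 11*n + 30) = 2*n^2 + 20*n + 44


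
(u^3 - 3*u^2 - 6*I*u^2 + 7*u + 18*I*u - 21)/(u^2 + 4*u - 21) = (u^2 - 6*I*u + 7)/(u + 7)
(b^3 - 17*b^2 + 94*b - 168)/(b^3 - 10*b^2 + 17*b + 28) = (b - 6)/(b + 1)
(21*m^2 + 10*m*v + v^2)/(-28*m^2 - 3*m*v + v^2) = (21*m^2 + 10*m*v + v^2)/(-28*m^2 - 3*m*v + v^2)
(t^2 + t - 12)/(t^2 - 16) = (t - 3)/(t - 4)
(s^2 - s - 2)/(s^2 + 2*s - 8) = (s + 1)/(s + 4)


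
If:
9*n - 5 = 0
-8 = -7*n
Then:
No Solution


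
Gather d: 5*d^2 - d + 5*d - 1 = 5*d^2 + 4*d - 1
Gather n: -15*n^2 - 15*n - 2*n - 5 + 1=-15*n^2 - 17*n - 4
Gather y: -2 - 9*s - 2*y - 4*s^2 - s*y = -4*s^2 - 9*s + y*(-s - 2) - 2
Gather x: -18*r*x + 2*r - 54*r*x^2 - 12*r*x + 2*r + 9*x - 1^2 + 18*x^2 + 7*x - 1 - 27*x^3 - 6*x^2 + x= 4*r - 27*x^3 + x^2*(12 - 54*r) + x*(17 - 30*r) - 2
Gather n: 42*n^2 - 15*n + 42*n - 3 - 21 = 42*n^2 + 27*n - 24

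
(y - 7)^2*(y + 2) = y^3 - 12*y^2 + 21*y + 98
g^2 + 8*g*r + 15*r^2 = (g + 3*r)*(g + 5*r)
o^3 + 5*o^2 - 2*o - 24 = (o - 2)*(o + 3)*(o + 4)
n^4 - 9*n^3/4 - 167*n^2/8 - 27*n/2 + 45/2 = (n - 6)*(n - 3/4)*(n + 2)*(n + 5/2)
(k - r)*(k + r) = k^2 - r^2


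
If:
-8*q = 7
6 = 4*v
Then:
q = -7/8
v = 3/2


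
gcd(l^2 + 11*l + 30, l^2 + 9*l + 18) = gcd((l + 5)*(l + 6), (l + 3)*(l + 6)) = l + 6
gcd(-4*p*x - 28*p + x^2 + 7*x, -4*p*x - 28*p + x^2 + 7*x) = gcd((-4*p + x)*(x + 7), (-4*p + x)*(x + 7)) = -4*p*x - 28*p + x^2 + 7*x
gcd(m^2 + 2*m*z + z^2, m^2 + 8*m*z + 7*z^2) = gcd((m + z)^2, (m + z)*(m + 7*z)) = m + z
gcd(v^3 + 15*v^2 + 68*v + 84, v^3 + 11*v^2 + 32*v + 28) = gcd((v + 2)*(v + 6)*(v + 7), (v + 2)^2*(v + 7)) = v^2 + 9*v + 14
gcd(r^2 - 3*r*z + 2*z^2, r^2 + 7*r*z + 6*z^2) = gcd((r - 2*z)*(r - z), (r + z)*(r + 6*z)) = 1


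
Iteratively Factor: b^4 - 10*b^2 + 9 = (b + 1)*(b^3 - b^2 - 9*b + 9) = (b - 3)*(b + 1)*(b^2 + 2*b - 3) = (b - 3)*(b + 1)*(b + 3)*(b - 1)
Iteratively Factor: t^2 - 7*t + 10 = (t - 5)*(t - 2)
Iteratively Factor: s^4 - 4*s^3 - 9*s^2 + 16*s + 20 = (s - 5)*(s^3 + s^2 - 4*s - 4) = (s - 5)*(s + 2)*(s^2 - s - 2) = (s - 5)*(s - 2)*(s + 2)*(s + 1)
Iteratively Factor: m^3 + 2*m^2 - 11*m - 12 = (m + 1)*(m^2 + m - 12) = (m - 3)*(m + 1)*(m + 4)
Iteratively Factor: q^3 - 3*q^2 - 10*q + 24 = (q + 3)*(q^2 - 6*q + 8) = (q - 2)*(q + 3)*(q - 4)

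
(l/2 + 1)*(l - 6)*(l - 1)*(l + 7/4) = l^4/2 - 13*l^3/8 - 67*l^2/8 - l + 21/2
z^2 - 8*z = z*(z - 8)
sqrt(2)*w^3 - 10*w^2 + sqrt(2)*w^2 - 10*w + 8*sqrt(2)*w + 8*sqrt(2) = (w - 4*sqrt(2))*(w - sqrt(2))*(sqrt(2)*w + sqrt(2))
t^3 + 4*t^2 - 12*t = t*(t - 2)*(t + 6)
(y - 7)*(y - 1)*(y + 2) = y^3 - 6*y^2 - 9*y + 14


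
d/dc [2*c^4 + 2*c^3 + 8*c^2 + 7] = 2*c*(4*c^2 + 3*c + 8)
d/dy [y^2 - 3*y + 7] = 2*y - 3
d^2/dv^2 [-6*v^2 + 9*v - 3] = -12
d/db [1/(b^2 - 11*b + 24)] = (11 - 2*b)/(b^2 - 11*b + 24)^2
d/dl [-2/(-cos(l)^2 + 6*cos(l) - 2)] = 4*(cos(l) - 3)*sin(l)/(cos(l)^2 - 6*cos(l) + 2)^2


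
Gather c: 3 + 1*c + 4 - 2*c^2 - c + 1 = 8 - 2*c^2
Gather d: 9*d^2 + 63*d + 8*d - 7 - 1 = 9*d^2 + 71*d - 8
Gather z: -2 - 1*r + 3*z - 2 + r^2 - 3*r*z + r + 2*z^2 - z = r^2 + 2*z^2 + z*(2 - 3*r) - 4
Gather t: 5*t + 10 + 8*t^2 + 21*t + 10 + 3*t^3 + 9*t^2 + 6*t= 3*t^3 + 17*t^2 + 32*t + 20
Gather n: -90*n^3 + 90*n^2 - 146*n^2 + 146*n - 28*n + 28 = -90*n^3 - 56*n^2 + 118*n + 28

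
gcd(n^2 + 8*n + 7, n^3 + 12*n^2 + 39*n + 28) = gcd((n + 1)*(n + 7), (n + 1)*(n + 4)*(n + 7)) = n^2 + 8*n + 7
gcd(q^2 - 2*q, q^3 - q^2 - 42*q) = q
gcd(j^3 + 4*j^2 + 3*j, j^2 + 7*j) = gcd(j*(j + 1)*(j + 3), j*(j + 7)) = j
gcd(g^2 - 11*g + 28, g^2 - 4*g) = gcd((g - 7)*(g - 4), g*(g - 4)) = g - 4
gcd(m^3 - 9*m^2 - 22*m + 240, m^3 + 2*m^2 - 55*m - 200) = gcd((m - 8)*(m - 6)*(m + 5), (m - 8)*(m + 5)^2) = m^2 - 3*m - 40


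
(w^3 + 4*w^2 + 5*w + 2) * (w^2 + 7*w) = w^5 + 11*w^4 + 33*w^3 + 37*w^2 + 14*w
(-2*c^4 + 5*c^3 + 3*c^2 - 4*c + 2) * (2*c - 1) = -4*c^5 + 12*c^4 + c^3 - 11*c^2 + 8*c - 2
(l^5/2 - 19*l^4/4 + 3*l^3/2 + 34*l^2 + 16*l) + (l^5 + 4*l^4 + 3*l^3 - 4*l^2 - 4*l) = 3*l^5/2 - 3*l^4/4 + 9*l^3/2 + 30*l^2 + 12*l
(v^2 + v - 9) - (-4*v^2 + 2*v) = 5*v^2 - v - 9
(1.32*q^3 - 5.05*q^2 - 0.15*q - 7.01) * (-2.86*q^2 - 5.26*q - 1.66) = -3.7752*q^5 + 7.4998*q^4 + 24.8008*q^3 + 29.2206*q^2 + 37.1216*q + 11.6366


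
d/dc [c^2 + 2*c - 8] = 2*c + 2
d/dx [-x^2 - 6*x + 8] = -2*x - 6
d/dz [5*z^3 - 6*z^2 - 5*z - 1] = 15*z^2 - 12*z - 5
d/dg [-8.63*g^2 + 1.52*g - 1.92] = 1.52 - 17.26*g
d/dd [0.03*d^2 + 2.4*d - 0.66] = 0.06*d + 2.4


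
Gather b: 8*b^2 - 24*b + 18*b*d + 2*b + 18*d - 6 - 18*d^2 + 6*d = 8*b^2 + b*(18*d - 22) - 18*d^2 + 24*d - 6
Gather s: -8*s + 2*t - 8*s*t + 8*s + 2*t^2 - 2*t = -8*s*t + 2*t^2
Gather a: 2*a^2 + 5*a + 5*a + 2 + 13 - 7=2*a^2 + 10*a + 8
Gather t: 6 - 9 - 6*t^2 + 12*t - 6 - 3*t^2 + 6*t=-9*t^2 + 18*t - 9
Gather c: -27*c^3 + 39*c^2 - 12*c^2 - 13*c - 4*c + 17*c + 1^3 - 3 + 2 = -27*c^3 + 27*c^2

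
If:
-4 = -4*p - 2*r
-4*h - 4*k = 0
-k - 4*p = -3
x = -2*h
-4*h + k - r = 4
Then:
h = -1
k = 1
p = 1/2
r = 1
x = 2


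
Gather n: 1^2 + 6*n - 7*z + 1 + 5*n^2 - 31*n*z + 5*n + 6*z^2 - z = 5*n^2 + n*(11 - 31*z) + 6*z^2 - 8*z + 2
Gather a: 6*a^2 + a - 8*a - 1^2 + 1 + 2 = 6*a^2 - 7*a + 2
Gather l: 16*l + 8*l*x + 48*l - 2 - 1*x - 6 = l*(8*x + 64) - x - 8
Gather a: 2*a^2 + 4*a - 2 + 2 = 2*a^2 + 4*a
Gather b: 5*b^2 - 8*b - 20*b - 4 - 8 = 5*b^2 - 28*b - 12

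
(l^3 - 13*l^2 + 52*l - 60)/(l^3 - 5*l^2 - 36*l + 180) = (l - 2)/(l + 6)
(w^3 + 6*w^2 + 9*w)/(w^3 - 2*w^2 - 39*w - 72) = w/(w - 8)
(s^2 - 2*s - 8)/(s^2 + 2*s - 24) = (s + 2)/(s + 6)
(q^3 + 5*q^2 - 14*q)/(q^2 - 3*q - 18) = q*(-q^2 - 5*q + 14)/(-q^2 + 3*q + 18)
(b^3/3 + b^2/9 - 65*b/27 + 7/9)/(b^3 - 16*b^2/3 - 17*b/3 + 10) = (9*b^3 + 3*b^2 - 65*b + 21)/(9*(3*b^3 - 16*b^2 - 17*b + 30))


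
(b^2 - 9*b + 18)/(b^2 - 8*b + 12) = (b - 3)/(b - 2)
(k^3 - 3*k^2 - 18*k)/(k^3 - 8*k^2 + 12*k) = (k + 3)/(k - 2)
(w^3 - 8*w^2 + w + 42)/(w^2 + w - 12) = (w^2 - 5*w - 14)/(w + 4)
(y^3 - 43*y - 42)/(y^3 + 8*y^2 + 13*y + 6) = (y - 7)/(y + 1)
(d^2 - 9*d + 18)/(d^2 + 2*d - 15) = (d - 6)/(d + 5)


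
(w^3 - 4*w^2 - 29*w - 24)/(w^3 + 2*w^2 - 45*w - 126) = (w^2 - 7*w - 8)/(w^2 - w - 42)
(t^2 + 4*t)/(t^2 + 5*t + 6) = t*(t + 4)/(t^2 + 5*t + 6)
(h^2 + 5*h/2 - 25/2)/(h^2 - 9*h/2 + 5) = (h + 5)/(h - 2)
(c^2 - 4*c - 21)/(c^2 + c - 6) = (c - 7)/(c - 2)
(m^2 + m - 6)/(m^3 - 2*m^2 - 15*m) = (m - 2)/(m*(m - 5))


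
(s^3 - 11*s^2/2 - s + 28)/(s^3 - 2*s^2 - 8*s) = (s - 7/2)/s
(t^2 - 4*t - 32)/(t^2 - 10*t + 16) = (t + 4)/(t - 2)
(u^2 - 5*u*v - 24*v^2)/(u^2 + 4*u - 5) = (u^2 - 5*u*v - 24*v^2)/(u^2 + 4*u - 5)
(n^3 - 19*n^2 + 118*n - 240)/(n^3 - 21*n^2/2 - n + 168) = 2*(n - 5)/(2*n + 7)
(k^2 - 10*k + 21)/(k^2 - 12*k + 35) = (k - 3)/(k - 5)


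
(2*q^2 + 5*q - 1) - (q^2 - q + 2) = q^2 + 6*q - 3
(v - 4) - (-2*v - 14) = 3*v + 10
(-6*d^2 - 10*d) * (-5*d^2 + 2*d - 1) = 30*d^4 + 38*d^3 - 14*d^2 + 10*d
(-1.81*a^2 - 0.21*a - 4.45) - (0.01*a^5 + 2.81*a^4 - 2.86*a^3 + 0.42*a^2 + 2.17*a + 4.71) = -0.01*a^5 - 2.81*a^4 + 2.86*a^3 - 2.23*a^2 - 2.38*a - 9.16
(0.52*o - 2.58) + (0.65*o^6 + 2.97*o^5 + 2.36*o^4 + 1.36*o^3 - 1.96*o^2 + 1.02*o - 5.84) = 0.65*o^6 + 2.97*o^5 + 2.36*o^4 + 1.36*o^3 - 1.96*o^2 + 1.54*o - 8.42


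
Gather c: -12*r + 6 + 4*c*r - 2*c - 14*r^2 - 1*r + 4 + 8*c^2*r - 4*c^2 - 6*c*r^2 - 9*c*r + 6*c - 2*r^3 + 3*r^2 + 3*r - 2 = c^2*(8*r - 4) + c*(-6*r^2 - 5*r + 4) - 2*r^3 - 11*r^2 - 10*r + 8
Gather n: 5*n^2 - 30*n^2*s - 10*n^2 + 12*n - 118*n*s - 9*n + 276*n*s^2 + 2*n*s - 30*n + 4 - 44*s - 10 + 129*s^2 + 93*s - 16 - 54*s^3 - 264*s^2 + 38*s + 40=n^2*(-30*s - 5) + n*(276*s^2 - 116*s - 27) - 54*s^3 - 135*s^2 + 87*s + 18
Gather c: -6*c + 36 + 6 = 42 - 6*c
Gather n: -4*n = -4*n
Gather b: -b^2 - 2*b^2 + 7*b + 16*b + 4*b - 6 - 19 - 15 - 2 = -3*b^2 + 27*b - 42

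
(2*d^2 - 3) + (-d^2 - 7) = d^2 - 10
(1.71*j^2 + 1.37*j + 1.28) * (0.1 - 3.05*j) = -5.2155*j^3 - 4.0075*j^2 - 3.767*j + 0.128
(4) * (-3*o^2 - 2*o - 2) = -12*o^2 - 8*o - 8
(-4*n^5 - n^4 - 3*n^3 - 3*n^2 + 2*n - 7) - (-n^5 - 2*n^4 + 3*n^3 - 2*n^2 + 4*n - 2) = -3*n^5 + n^4 - 6*n^3 - n^2 - 2*n - 5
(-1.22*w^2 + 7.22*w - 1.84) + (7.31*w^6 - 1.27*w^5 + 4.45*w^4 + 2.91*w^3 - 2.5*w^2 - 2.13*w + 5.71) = 7.31*w^6 - 1.27*w^5 + 4.45*w^4 + 2.91*w^3 - 3.72*w^2 + 5.09*w + 3.87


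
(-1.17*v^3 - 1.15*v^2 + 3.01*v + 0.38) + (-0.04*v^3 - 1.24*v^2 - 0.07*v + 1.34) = -1.21*v^3 - 2.39*v^2 + 2.94*v + 1.72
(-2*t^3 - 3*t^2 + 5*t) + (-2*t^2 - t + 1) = -2*t^3 - 5*t^2 + 4*t + 1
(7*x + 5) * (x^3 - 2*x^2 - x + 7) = 7*x^4 - 9*x^3 - 17*x^2 + 44*x + 35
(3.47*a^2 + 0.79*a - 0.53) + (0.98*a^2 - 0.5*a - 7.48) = 4.45*a^2 + 0.29*a - 8.01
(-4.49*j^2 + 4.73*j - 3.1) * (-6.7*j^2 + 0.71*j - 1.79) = 30.083*j^4 - 34.8789*j^3 + 32.1654*j^2 - 10.6677*j + 5.549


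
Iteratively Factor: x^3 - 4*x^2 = (x)*(x^2 - 4*x) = x*(x - 4)*(x)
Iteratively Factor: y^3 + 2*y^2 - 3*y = (y - 1)*(y^2 + 3*y) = (y - 1)*(y + 3)*(y)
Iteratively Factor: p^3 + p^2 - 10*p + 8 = (p - 2)*(p^2 + 3*p - 4) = (p - 2)*(p + 4)*(p - 1)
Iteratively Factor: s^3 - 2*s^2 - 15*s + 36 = (s + 4)*(s^2 - 6*s + 9) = (s - 3)*(s + 4)*(s - 3)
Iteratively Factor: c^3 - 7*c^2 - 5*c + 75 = (c + 3)*(c^2 - 10*c + 25) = (c - 5)*(c + 3)*(c - 5)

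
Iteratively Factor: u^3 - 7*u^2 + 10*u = (u - 2)*(u^2 - 5*u) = u*(u - 2)*(u - 5)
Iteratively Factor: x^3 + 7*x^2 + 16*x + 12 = (x + 2)*(x^2 + 5*x + 6) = (x + 2)^2*(x + 3)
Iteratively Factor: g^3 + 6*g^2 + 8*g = (g)*(g^2 + 6*g + 8) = g*(g + 2)*(g + 4)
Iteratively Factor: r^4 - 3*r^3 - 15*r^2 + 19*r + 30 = (r - 2)*(r^3 - r^2 - 17*r - 15) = (r - 5)*(r - 2)*(r^2 + 4*r + 3) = (r - 5)*(r - 2)*(r + 1)*(r + 3)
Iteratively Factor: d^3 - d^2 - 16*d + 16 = (d - 4)*(d^2 + 3*d - 4) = (d - 4)*(d - 1)*(d + 4)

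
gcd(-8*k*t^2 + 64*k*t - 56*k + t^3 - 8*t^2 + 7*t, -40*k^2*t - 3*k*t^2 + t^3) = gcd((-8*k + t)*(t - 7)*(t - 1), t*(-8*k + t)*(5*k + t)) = -8*k + t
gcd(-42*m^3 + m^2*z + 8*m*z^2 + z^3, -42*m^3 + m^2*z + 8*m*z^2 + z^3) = -42*m^3 + m^2*z + 8*m*z^2 + z^3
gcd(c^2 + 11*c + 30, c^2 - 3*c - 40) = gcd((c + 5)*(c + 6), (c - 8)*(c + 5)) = c + 5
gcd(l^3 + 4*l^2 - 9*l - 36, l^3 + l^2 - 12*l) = l^2 + l - 12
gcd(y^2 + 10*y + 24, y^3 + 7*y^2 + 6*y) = y + 6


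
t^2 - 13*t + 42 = (t - 7)*(t - 6)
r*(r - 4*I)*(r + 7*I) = r^3 + 3*I*r^2 + 28*r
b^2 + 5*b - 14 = (b - 2)*(b + 7)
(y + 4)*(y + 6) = y^2 + 10*y + 24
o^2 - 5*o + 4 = (o - 4)*(o - 1)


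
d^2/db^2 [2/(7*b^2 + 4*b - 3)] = 4*(-49*b^2 - 28*b + 4*(7*b + 2)^2 + 21)/(7*b^2 + 4*b - 3)^3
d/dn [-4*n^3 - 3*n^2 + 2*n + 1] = -12*n^2 - 6*n + 2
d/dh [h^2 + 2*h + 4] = 2*h + 2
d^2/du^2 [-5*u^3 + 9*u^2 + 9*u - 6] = 18 - 30*u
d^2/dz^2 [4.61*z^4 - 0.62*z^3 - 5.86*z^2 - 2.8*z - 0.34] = 55.32*z^2 - 3.72*z - 11.72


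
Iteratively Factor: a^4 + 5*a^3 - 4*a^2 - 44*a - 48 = (a - 3)*(a^3 + 8*a^2 + 20*a + 16) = (a - 3)*(a + 2)*(a^2 + 6*a + 8) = (a - 3)*(a + 2)^2*(a + 4)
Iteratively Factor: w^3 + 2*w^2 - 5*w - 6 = (w - 2)*(w^2 + 4*w + 3) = (w - 2)*(w + 3)*(w + 1)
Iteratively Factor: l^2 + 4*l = (l + 4)*(l)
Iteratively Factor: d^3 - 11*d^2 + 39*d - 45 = (d - 3)*(d^2 - 8*d + 15) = (d - 5)*(d - 3)*(d - 3)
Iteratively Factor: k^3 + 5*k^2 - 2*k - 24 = (k - 2)*(k^2 + 7*k + 12) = (k - 2)*(k + 4)*(k + 3)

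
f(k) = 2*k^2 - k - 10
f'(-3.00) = -13.00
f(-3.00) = 11.00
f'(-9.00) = -37.00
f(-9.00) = 161.00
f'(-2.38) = -10.52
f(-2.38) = 3.71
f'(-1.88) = -8.52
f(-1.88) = -1.05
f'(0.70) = 1.80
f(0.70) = -9.72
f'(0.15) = -0.40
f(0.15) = -10.10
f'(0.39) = 0.56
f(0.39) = -10.09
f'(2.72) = 9.88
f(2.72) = 2.08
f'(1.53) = 5.12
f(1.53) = -6.85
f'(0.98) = 2.92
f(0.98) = -9.06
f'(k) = 4*k - 1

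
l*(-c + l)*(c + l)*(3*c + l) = -3*c^3*l - c^2*l^2 + 3*c*l^3 + l^4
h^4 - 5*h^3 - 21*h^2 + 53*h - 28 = (h - 7)*(h - 1)^2*(h + 4)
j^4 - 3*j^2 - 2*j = j*(j - 2)*(j + 1)^2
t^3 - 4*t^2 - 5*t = t*(t - 5)*(t + 1)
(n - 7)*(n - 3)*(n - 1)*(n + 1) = n^4 - 10*n^3 + 20*n^2 + 10*n - 21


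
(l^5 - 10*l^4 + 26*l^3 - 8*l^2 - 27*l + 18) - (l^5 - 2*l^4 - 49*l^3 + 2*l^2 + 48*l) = -8*l^4 + 75*l^3 - 10*l^2 - 75*l + 18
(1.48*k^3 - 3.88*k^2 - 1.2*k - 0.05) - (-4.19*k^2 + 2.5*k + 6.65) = 1.48*k^3 + 0.31*k^2 - 3.7*k - 6.7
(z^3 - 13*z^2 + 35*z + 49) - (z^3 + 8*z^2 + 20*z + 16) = -21*z^2 + 15*z + 33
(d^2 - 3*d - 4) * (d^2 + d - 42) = d^4 - 2*d^3 - 49*d^2 + 122*d + 168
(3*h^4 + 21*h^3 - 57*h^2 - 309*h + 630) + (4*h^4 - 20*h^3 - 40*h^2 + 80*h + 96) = 7*h^4 + h^3 - 97*h^2 - 229*h + 726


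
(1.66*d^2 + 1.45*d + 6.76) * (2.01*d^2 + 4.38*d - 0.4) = 3.3366*d^4 + 10.1853*d^3 + 19.2746*d^2 + 29.0288*d - 2.704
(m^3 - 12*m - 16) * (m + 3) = m^4 + 3*m^3 - 12*m^2 - 52*m - 48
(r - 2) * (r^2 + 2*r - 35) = r^3 - 39*r + 70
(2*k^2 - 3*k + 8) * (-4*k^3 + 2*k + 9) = -8*k^5 + 12*k^4 - 28*k^3 + 12*k^2 - 11*k + 72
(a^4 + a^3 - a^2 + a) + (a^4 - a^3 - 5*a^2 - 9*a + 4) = 2*a^4 - 6*a^2 - 8*a + 4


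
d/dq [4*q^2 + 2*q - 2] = 8*q + 2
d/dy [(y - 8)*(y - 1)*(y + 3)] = 3*y^2 - 12*y - 19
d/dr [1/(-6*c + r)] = -1/(6*c - r)^2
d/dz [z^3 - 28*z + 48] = 3*z^2 - 28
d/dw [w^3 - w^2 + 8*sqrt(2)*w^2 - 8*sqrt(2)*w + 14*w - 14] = 3*w^2 - 2*w + 16*sqrt(2)*w - 8*sqrt(2) + 14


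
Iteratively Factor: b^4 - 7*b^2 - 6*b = (b + 2)*(b^3 - 2*b^2 - 3*b) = b*(b + 2)*(b^2 - 2*b - 3) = b*(b - 3)*(b + 2)*(b + 1)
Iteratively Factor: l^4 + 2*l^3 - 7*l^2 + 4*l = (l + 4)*(l^3 - 2*l^2 + l) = (l - 1)*(l + 4)*(l^2 - l) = (l - 1)^2*(l + 4)*(l)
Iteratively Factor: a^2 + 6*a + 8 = (a + 2)*(a + 4)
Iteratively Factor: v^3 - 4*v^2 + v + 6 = (v + 1)*(v^2 - 5*v + 6) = (v - 3)*(v + 1)*(v - 2)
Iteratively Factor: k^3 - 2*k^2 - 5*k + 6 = (k - 1)*(k^2 - k - 6) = (k - 1)*(k + 2)*(k - 3)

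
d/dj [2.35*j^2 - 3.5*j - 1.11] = 4.7*j - 3.5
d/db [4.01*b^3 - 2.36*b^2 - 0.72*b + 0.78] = 12.03*b^2 - 4.72*b - 0.72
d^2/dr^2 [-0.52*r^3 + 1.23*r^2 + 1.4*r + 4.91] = 2.46 - 3.12*r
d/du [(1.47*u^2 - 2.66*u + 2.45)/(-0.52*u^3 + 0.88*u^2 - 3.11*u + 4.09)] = (0.7644*u^4 - 2.7664*u^3 + 1.5911*u^2 + 7.7126*u - 3.2599)/(0.2704*u^6 - 0.9152*u^5 + 4.0088*u^4 - 9.7272*u^3 + 16.8705*u^2 - 25.4398*u + 16.7281)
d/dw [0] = 0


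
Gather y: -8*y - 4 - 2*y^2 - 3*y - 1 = -2*y^2 - 11*y - 5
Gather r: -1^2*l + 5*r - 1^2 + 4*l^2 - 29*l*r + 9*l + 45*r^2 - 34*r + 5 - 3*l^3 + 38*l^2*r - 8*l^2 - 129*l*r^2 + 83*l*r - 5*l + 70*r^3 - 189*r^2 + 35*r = -3*l^3 - 4*l^2 + 3*l + 70*r^3 + r^2*(-129*l - 144) + r*(38*l^2 + 54*l + 6) + 4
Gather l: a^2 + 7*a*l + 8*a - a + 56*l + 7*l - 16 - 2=a^2 + 7*a + l*(7*a + 63) - 18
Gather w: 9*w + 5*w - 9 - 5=14*w - 14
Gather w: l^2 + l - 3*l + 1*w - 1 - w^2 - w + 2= l^2 - 2*l - w^2 + 1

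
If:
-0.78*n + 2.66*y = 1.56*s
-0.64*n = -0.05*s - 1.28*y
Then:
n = 2.05301715828032*y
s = 0.678619625988047*y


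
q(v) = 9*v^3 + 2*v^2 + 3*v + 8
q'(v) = 27*v^2 + 4*v + 3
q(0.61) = 12.62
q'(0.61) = 15.49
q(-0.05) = 7.85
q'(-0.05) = 2.87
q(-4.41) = -738.23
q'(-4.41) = 510.46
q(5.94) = 1982.65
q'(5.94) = 979.42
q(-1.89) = -51.29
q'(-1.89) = 91.89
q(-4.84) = -980.09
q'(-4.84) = 616.13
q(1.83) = 75.34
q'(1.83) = 100.74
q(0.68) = 13.79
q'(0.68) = 18.20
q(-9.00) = -6418.00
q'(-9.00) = 2154.00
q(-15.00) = -29962.00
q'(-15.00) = 6018.00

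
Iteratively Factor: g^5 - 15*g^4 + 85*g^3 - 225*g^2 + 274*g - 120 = (g - 5)*(g^4 - 10*g^3 + 35*g^2 - 50*g + 24) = (g - 5)*(g - 3)*(g^3 - 7*g^2 + 14*g - 8) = (g - 5)*(g - 3)*(g - 1)*(g^2 - 6*g + 8) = (g - 5)*(g - 4)*(g - 3)*(g - 1)*(g - 2)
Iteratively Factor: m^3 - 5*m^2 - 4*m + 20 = (m - 5)*(m^2 - 4) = (m - 5)*(m + 2)*(m - 2)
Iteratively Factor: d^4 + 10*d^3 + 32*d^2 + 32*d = (d + 4)*(d^3 + 6*d^2 + 8*d) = (d + 2)*(d + 4)*(d^2 + 4*d) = d*(d + 2)*(d + 4)*(d + 4)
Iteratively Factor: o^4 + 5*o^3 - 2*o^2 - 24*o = (o)*(o^3 + 5*o^2 - 2*o - 24) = o*(o - 2)*(o^2 + 7*o + 12) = o*(o - 2)*(o + 4)*(o + 3)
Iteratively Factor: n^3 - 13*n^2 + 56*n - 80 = (n - 4)*(n^2 - 9*n + 20) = (n - 4)^2*(n - 5)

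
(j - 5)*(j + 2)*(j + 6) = j^3 + 3*j^2 - 28*j - 60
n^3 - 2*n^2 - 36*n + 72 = (n - 6)*(n - 2)*(n + 6)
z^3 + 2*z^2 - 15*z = z*(z - 3)*(z + 5)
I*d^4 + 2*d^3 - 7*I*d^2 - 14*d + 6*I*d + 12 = (d - 2)*(d + 3)*(d - 2*I)*(I*d - I)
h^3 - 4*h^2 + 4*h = h*(h - 2)^2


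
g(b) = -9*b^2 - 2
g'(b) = -18*b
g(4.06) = -150.35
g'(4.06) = -73.08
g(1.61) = -25.33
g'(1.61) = -28.98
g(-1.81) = -31.48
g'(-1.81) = 32.58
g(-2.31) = -50.02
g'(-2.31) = 41.58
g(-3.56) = -116.06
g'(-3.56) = 64.08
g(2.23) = -46.76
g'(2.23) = -40.14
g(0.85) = -8.50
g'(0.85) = -15.30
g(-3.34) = -102.40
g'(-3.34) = 60.12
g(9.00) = -731.00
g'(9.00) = -162.00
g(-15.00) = -2027.00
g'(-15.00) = 270.00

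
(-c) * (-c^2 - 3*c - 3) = c^3 + 3*c^2 + 3*c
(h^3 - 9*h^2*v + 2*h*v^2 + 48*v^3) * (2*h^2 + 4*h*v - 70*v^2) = 2*h^5 - 14*h^4*v - 102*h^3*v^2 + 734*h^2*v^3 + 52*h*v^4 - 3360*v^5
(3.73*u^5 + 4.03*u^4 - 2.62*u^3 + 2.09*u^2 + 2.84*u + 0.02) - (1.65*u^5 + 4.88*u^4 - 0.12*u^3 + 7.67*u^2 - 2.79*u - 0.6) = 2.08*u^5 - 0.85*u^4 - 2.5*u^3 - 5.58*u^2 + 5.63*u + 0.62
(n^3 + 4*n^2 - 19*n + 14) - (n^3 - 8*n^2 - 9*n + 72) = 12*n^2 - 10*n - 58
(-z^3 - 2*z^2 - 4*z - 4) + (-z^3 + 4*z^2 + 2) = -2*z^3 + 2*z^2 - 4*z - 2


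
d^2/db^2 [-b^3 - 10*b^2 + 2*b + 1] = -6*b - 20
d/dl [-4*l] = -4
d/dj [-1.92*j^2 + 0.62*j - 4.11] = 0.62 - 3.84*j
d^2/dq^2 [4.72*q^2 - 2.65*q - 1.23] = 9.44000000000000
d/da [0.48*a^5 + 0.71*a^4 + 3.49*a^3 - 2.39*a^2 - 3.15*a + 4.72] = 2.4*a^4 + 2.84*a^3 + 10.47*a^2 - 4.78*a - 3.15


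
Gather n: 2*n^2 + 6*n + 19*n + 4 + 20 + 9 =2*n^2 + 25*n + 33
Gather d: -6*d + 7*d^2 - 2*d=7*d^2 - 8*d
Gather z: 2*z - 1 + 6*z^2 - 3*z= 6*z^2 - z - 1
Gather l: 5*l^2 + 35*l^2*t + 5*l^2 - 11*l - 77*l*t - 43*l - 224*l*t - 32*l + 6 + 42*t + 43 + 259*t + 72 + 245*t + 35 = l^2*(35*t + 10) + l*(-301*t - 86) + 546*t + 156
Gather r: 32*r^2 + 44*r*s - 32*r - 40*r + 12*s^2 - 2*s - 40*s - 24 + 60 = 32*r^2 + r*(44*s - 72) + 12*s^2 - 42*s + 36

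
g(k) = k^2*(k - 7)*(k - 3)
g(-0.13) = 0.38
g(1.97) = 20.11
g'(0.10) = 3.90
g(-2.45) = 309.14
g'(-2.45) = -341.80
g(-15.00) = 89100.00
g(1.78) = 20.18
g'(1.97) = -3.11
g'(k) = k^2*(k - 7) + k^2*(k - 3) + 2*k*(k - 7)*(k - 3) = 2*k*(2*k^2 - 15*k + 21)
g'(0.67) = 15.88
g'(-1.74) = -184.98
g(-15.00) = 89100.00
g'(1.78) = 2.27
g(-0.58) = 9.13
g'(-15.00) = -20880.00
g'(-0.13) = -5.98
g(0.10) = 0.20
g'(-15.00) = -20880.00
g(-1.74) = 125.43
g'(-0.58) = -35.23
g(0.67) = 6.62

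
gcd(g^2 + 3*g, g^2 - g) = g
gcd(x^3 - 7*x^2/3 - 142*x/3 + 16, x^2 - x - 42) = x + 6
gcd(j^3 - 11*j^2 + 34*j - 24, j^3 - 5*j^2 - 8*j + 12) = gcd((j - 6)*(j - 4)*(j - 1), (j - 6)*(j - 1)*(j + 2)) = j^2 - 7*j + 6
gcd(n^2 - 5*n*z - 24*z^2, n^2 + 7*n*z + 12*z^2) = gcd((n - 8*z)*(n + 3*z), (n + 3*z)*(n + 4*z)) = n + 3*z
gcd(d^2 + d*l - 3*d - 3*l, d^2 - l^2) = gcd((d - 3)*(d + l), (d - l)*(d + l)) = d + l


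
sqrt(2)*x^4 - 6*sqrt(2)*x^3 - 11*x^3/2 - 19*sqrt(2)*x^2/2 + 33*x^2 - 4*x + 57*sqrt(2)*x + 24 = (x - 6)*(x - 4*sqrt(2))*(x + sqrt(2))*(sqrt(2)*x + 1/2)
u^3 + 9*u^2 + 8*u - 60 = (u - 2)*(u + 5)*(u + 6)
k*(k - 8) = k^2 - 8*k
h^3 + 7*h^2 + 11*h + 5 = (h + 1)^2*(h + 5)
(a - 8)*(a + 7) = a^2 - a - 56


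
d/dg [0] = 0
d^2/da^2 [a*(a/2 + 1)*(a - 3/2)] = 3*a + 1/2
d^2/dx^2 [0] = 0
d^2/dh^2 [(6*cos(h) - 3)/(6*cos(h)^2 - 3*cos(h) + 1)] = 3*(162*(1 - cos(2*h))^2*cos(h) - 27*(1 - cos(2*h))^2 - 389*cos(h)/2 + 21*cos(2*h)/2 + 207*cos(3*h)/2 - 36*cos(5*h) + 225/2)/(3*cos(h) - 3*cos(2*h) - 4)^3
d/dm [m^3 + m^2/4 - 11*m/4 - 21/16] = 3*m^2 + m/2 - 11/4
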